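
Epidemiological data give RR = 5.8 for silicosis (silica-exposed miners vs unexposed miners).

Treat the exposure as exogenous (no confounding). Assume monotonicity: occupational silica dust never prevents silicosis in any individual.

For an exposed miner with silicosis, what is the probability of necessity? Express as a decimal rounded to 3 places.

PN ≈ 0.828

Under exogeneity and monotonicity, PN = (RR − 1) / RR = 1 − 1/RR.
PN = (5.8 − 1) / 5.8 = 4.8 / 5.8 ≈ 0.8276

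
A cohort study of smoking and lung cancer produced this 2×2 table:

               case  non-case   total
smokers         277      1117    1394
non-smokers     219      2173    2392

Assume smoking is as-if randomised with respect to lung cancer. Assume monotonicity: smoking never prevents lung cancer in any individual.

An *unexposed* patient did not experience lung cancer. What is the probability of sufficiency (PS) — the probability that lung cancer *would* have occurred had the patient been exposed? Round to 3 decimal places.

p₁ = P(outcome | exposed) = 277/1394 = 0.19871
p₀ = P(outcome | unexposed) = 219/2392 = 0.091555
Under exogeneity and monotonicity, PS = (p₁ − p₀)/(1 − p₀).
PS = (0.19871 − 0.091555) / 0.90844 ≈ 0.1180

PS ≈ 0.118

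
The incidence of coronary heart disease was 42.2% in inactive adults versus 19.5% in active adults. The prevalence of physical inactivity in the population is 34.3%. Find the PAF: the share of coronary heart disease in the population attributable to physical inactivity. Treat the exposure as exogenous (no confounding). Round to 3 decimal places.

PAF ≈ 0.285

p₁ = 0.422, p₀ = 0.195.
Overall risk P(Y=1) = π·p₁ + (1−π)·p₀ = 0.343×0.422 + 0.657×0.195 = 0.27286.
Under exogeneity, PAF = [P(Y=1) − p₀] / P(Y=1).
PAF = (0.27286 − 0.195) / 0.27286 ≈ 0.2854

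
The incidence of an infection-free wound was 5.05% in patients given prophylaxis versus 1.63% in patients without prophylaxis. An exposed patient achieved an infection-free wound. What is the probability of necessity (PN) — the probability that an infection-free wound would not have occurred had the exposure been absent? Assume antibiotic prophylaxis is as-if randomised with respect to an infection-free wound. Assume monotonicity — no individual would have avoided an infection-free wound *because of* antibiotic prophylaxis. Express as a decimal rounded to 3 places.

p₁ = 0.0505, p₀ = 0.0163.
Under exogeneity and monotonicity, PN = (p₁ − p₀) / p₁.
PN = (0.0505 − 0.0163) / 0.0505 = 0.0342 / 0.0505 ≈ 0.6772

PN ≈ 0.677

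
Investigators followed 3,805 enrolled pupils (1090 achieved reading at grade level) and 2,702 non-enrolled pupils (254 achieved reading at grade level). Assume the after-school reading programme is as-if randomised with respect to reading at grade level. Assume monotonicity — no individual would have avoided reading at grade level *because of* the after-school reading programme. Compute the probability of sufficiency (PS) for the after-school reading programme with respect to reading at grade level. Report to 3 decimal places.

p₁ = P(outcome | exposed) = 1090/3805 = 0.28647
p₀ = P(outcome | unexposed) = 254/2702 = 0.094004
Under exogeneity and monotonicity, PS = (p₁ − p₀) / (1 − p₀).
PS = (0.28647 − 0.094004) / (1 − 0.094004) = 0.19246 / 0.906 ≈ 0.2124

PS ≈ 0.212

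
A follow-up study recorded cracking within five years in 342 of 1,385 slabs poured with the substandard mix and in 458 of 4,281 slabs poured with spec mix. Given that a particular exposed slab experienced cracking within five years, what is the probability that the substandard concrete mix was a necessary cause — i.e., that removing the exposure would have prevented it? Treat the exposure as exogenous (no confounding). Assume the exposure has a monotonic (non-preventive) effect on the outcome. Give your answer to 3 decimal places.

PN ≈ 0.567

p₁ = P(outcome | exposed) = 342/1385 = 0.24693
p₀ = P(outcome | unexposed) = 458/4281 = 0.10698
Under exogeneity and monotonicity, PN = (p₁ − p₀) / p₁.
PN = (0.24693 − 0.10698) / 0.24693 = 0.13995 / 0.24693 ≈ 0.5667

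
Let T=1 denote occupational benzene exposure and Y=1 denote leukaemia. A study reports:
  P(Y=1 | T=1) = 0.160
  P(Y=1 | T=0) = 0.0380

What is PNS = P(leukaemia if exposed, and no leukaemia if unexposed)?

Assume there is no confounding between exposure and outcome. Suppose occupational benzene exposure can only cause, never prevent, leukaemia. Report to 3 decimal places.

Let p₁ = 0.16, p₀ = 0.038.
Under exogeneity and monotonicity, PNS = p₁ − p₀.
PNS = 0.16 − 0.038 = 0.122

PNS ≈ 0.122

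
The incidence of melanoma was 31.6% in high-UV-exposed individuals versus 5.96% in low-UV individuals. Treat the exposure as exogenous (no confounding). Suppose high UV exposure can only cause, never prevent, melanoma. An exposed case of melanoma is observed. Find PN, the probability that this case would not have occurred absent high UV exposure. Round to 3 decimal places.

PN ≈ 0.811

p₁ = 0.316, p₀ = 0.0596.
Under exogeneity and monotonicity, PN = (p₁ − p₀) / p₁.
PN = (0.316 − 0.0596) / 0.316 = 0.2564 / 0.316 ≈ 0.8114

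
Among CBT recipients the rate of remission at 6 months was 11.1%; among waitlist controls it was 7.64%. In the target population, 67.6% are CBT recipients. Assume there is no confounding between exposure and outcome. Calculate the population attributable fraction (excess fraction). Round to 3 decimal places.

PAF ≈ 0.234

p₁ = 0.111, p₀ = 0.0764.
Overall risk P(Y=1) = π·p₁ + (1−π)·p₀ = 0.676×0.111 + 0.324×0.0764 = 0.09979.
Under exogeneity, PAF = [P(Y=1) − p₀] / P(Y=1).
PAF = (0.09979 − 0.0764) / 0.09979 ≈ 0.2344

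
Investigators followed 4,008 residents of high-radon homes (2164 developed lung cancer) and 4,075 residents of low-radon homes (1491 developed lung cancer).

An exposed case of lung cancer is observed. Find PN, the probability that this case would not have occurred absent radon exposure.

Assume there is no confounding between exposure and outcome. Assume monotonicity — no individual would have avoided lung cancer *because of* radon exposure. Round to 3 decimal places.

p₁ = P(outcome | exposed) = 2164/4008 = 0.53992
p₀ = P(outcome | unexposed) = 1491/4075 = 0.36589
Under exogeneity and monotonicity, PN = (p₁ − p₀) / p₁.
PN = (0.53992 − 0.36589) / 0.53992 = 0.17403 / 0.53992 ≈ 0.3223

PN ≈ 0.322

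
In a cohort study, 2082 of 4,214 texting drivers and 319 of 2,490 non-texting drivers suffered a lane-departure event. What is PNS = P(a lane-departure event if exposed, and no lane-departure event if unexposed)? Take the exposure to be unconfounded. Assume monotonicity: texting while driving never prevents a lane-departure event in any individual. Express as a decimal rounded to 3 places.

p₁ = P(outcome | exposed) = 2082/4214 = 0.49407
p₀ = P(outcome | unexposed) = 319/2490 = 0.12811
Under exogeneity and monotonicity, PNS = p₁ − p₀.
PNS = 0.49407 − 0.12811 = 0.36595

PNS ≈ 0.366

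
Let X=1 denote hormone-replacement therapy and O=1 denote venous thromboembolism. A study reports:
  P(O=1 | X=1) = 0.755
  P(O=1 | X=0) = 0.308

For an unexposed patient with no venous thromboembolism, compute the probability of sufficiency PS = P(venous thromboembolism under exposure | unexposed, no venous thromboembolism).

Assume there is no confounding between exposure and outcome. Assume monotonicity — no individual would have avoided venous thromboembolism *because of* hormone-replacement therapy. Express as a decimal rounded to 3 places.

Let p₁ = 0.755, p₀ = 0.308.
Under exogeneity and monotonicity, PS = (p₁ − p₀) / (1 − p₀).
PS = (0.755 − 0.308) / (1 − 0.308) = 0.447 / 0.692 ≈ 0.6460

PS ≈ 0.646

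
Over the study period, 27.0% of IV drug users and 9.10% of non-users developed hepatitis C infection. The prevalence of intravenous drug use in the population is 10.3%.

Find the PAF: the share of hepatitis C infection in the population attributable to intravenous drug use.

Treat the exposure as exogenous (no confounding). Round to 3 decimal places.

PAF ≈ 0.168

p₁ = 0.27, p₀ = 0.091.
Overall risk P(Y=1) = π·p₁ + (1−π)·p₀ = 0.103×0.27 + 0.897×0.091 = 0.10944.
Under exogeneity, PAF = [P(Y=1) − p₀] / P(Y=1).
PAF = (0.10944 − 0.091) / 0.10944 ≈ 0.1685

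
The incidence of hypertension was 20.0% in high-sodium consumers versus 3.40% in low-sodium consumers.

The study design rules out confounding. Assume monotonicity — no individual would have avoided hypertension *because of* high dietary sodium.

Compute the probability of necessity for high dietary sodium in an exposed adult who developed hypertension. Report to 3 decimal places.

PN ≈ 0.830

p₁ = 0.2, p₀ = 0.034.
Under exogeneity and monotonicity, PN = (p₁ − p₀) / p₁.
PN = (0.2 − 0.034) / 0.2 = 0.166 / 0.2 ≈ 0.8300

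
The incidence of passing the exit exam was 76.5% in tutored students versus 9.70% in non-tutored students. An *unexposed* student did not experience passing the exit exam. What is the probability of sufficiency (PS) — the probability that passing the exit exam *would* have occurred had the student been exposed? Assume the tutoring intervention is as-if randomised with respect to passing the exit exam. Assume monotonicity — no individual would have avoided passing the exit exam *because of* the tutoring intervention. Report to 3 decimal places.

p₁ = 0.765, p₀ = 0.097.
Under exogeneity and monotonicity, PS = (p₁ − p₀) / (1 − p₀).
PS = (0.765 − 0.097) / (1 − 0.097) = 0.668 / 0.903 ≈ 0.7398

PS ≈ 0.740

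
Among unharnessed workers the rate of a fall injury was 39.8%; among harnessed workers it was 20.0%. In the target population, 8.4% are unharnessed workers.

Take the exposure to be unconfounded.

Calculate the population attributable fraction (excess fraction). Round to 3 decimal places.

p₁ = 0.398, p₀ = 0.2.
Overall risk P(Y=1) = π·p₁ + (1−π)·p₀ = 0.084×0.398 + 0.916×0.2 = 0.21663.
Under exogeneity, PAF = [P(Y=1) − p₀] / P(Y=1).
PAF = (0.21663 − 0.2) / 0.21663 ≈ 0.0768

PAF ≈ 0.077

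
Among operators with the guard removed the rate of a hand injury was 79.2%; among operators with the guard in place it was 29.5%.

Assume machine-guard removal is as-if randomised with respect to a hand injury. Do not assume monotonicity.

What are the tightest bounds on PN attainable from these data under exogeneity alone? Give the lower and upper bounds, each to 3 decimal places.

p₁ = 0.792, p₀ = 0.295.
Under exogeneity alone the bounds on PN are max{0,(p₁−p₀)/p₁} ≤ PN ≤ min{1,(1−p₀)/p₁}.
  lower = (p₁ − p₀)/p₁ = 0.497 / 0.792 ≈ 0.6275
  upper = min{1, (1 − p₀)/p₁} = 0.705 / 0.792 ≈ 0.8902

0.628 ≤ PN ≤ 0.890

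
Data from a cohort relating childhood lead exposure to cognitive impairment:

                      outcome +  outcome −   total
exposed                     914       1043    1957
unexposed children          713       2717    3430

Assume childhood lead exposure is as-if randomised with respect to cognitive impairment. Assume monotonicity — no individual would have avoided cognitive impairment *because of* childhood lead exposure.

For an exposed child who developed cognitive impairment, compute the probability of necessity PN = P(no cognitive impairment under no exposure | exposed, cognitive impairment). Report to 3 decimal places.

p₁ = P(outcome | exposed) = 914/1957 = 0.46704
p₀ = P(outcome | unexposed) = 713/3430 = 0.20787
Under exogeneity and monotonicity, PN = (p₁ − p₀) / p₁.
PN = (0.46704 − 0.20787) / 0.46704 = 0.25917 / 0.46704 ≈ 0.5549

PN ≈ 0.555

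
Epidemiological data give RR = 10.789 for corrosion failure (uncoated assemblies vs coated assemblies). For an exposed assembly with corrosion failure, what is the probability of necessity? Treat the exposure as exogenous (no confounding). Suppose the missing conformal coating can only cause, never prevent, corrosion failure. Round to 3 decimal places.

Under exogeneity and monotonicity, PN = (RR − 1) / RR = 1 − 1/RR.
PN = (10.789 − 1) / 10.789 = 9.789 / 10.789 ≈ 0.9073

PN ≈ 0.907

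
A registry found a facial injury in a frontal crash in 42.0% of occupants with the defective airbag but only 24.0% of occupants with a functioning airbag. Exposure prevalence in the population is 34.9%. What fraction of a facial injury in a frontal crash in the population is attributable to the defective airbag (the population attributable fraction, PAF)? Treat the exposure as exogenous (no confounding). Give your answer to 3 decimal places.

PAF ≈ 0.207

p₁ = 0.42, p₀ = 0.24.
Overall risk P(Y=1) = π·p₁ + (1−π)·p₀ = 0.349×0.42 + 0.651×0.24 = 0.30282.
Under exogeneity, PAF = [P(Y=1) − p₀] / P(Y=1).
PAF = (0.30282 − 0.24) / 0.30282 ≈ 0.2074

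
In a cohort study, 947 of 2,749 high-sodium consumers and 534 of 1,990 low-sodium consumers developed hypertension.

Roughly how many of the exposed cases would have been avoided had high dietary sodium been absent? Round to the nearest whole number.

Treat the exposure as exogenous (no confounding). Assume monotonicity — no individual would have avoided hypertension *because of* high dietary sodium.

p₁ = P(outcome | exposed) = 947/2749 = 0.34449
p₀ = P(outcome | unexposed) = 534/1990 = 0.26834
PN = (p₁ − p₀)/p₁ = (0.34449 − 0.26834) / 0.34449 ≈ 0.22104.
Attributable cases ≈ PN × (exposed cases) = 0.22104 × 947 ≈ 209.33.

about 209 cases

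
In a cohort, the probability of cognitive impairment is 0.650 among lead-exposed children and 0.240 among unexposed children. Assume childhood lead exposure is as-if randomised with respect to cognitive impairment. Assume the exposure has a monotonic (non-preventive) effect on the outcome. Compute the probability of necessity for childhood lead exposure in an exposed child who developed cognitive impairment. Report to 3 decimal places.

Let p₁ = 0.65, p₀ = 0.24.
Under exogeneity and monotonicity, PN = (p₁ − p₀) / p₁.
PN = (0.65 − 0.24) / 0.65 = 0.41 / 0.65 ≈ 0.6308

PN ≈ 0.631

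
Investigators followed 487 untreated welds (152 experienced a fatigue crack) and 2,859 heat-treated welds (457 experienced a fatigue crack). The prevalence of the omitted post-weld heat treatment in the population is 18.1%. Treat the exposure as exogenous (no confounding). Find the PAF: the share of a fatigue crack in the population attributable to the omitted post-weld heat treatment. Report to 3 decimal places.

p₁ = P(outcome | exposed) = 152/487 = 0.31211
p₀ = P(outcome | unexposed) = 457/2859 = 0.15985
Overall risk P(Y=1) = π·p₁ + (1−π)·p₀ = 0.181×0.31211 + 0.819×0.15985 = 0.18741.
Under exogeneity, PAF = [P(Y=1) − p₀] / P(Y=1).
PAF = (0.18741 − 0.15985) / 0.18741 ≈ 0.1471

PAF ≈ 0.147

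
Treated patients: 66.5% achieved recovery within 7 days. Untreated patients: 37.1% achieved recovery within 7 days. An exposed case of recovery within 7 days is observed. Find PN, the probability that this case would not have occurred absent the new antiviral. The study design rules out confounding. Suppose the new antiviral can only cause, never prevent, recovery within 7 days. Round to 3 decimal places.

p₁ = 0.665, p₀ = 0.371.
Under exogeneity and monotonicity, PN = (p₁ − p₀) / p₁.
PN = (0.665 − 0.371) / 0.665 = 0.294 / 0.665 ≈ 0.4421

PN ≈ 0.442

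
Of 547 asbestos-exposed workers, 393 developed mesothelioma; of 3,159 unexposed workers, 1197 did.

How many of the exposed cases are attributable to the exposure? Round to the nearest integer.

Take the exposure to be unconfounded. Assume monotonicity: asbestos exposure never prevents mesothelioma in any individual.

p₁ = P(outcome | exposed) = 393/547 = 0.71846
p₀ = P(outcome | unexposed) = 1197/3159 = 0.37892
PN = (p₁ − p₀)/p₁ = (0.71846 − 0.37892) / 0.71846 ≈ 0.47260.
Attributable cases ≈ PN × (exposed cases) = 0.47260 × 393 ≈ 185.73.

about 186 cases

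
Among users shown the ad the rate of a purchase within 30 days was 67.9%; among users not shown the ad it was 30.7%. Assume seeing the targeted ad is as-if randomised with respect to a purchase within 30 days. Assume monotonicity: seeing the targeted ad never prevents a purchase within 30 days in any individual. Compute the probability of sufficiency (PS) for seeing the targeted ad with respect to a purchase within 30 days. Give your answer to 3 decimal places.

PS ≈ 0.537

p₁ = 0.679, p₀ = 0.307.
Under exogeneity and monotonicity, PS = (p₁ − p₀) / (1 − p₀).
PS = (0.679 − 0.307) / (1 − 0.307) = 0.372 / 0.693 ≈ 0.5368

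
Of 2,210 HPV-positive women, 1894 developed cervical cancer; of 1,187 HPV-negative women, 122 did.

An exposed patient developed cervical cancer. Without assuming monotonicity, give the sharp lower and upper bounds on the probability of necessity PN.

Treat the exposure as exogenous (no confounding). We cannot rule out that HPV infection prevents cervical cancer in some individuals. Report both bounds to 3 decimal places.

0.880 ≤ PN ≤ 1.000

p₁ = P(outcome | exposed) = 1894/2210 = 0.85701
p₀ = P(outcome | unexposed) = 122/1187 = 0.10278
Under exogeneity alone the bounds on PN are max{0,(p₁−p₀)/p₁} ≤ PN ≤ min{1,(1−p₀)/p₁}.
  lower = (p₁ − p₀)/p₁ = 0.75423 / 0.85701 ≈ 0.8801
  upper = min{1, (1 − p₀)/p₁} = 0.89722 / 0.85701 ≈ 1.0469 → capped at 1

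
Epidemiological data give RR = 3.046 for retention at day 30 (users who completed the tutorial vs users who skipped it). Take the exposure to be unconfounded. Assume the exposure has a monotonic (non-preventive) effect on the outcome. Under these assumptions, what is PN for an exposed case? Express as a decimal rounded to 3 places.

PN ≈ 0.672

Under exogeneity and monotonicity, PN = (RR − 1) / RR = 1 − 1/RR.
PN = (3.046 − 1) / 3.046 = 2.046 / 3.046 ≈ 0.6717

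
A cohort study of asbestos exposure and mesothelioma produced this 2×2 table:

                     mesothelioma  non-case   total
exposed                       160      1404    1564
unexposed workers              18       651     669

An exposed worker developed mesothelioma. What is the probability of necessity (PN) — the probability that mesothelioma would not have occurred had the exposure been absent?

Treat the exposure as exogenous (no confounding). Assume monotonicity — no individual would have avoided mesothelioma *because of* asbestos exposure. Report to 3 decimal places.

p₁ = P(outcome | exposed) = 160/1564 = 0.1023
p₀ = P(outcome | unexposed) = 18/669 = 0.026906
Under exogeneity and monotonicity, PN = (p₁ − p₀)/p₁.
PN = (0.1023 − 0.026906) / 0.1023 ≈ 0.7370

PN ≈ 0.737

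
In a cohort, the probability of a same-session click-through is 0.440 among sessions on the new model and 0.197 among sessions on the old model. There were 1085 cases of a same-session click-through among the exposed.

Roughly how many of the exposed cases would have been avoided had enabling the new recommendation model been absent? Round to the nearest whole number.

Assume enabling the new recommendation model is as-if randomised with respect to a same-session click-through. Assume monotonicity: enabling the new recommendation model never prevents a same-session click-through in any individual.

Let p₁ = 0.44, p₀ = 0.197.
PN = (p₁ − p₀)/p₁ = (0.44 − 0.197) / 0.44 ≈ 0.55227.
Attributable cases ≈ PN × (exposed cases) = 0.55227 × 1085 ≈ 599.22.

about 599 cases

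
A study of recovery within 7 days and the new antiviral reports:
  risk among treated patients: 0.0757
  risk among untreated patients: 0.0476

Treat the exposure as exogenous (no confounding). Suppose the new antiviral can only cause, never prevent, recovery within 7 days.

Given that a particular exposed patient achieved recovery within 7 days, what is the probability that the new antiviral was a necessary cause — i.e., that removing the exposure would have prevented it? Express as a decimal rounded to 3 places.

Let p₁ = 0.0757, p₀ = 0.0476.
Under exogeneity and monotonicity, PN = (p₁ − p₀) / p₁.
PN = (0.0757 − 0.0476) / 0.0757 = 0.0281 / 0.0757 ≈ 0.3712

PN ≈ 0.371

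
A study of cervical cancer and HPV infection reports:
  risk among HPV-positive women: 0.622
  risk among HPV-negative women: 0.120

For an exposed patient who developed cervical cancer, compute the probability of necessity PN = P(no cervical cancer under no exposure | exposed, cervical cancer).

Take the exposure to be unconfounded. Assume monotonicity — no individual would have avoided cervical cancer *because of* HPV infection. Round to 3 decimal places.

PN ≈ 0.807

Let p₁ = 0.622, p₀ = 0.12.
Under exogeneity and monotonicity, PN = (p₁ − p₀) / p₁.
PN = (0.622 − 0.12) / 0.622 = 0.502 / 0.622 ≈ 0.8071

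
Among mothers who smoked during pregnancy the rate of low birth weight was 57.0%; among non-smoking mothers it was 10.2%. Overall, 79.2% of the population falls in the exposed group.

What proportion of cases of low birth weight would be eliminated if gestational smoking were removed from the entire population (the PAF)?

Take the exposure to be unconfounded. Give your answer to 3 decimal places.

PAF ≈ 0.784

p₁ = 0.57, p₀ = 0.102.
Overall risk P(Y=1) = π·p₁ + (1−π)·p₀ = 0.792×0.57 + 0.208×0.102 = 0.47266.
Under exogeneity, PAF = [P(Y=1) − p₀] / P(Y=1).
PAF = (0.47266 − 0.102) / 0.47266 ≈ 0.7842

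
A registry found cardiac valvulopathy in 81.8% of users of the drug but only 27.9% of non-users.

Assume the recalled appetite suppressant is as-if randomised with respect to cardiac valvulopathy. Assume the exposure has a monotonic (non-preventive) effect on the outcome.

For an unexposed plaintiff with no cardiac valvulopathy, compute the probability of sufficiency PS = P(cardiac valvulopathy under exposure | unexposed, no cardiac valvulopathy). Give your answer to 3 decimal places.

p₁ = 0.818, p₀ = 0.279.
Under exogeneity and monotonicity, PS = (p₁ − p₀) / (1 − p₀).
PS = (0.818 − 0.279) / (1 − 0.279) = 0.539 / 0.721 ≈ 0.7476

PS ≈ 0.748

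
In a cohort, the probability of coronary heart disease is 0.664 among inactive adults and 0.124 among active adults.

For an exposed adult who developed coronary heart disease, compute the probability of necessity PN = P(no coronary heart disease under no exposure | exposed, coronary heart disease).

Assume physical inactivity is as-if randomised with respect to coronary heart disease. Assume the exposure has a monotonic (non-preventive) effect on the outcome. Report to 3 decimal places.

PN ≈ 0.813

Let p₁ = 0.664, p₀ = 0.124.
Under exogeneity and monotonicity, PN = (p₁ − p₀) / p₁.
PN = (0.664 − 0.124) / 0.664 = 0.54 / 0.664 ≈ 0.8133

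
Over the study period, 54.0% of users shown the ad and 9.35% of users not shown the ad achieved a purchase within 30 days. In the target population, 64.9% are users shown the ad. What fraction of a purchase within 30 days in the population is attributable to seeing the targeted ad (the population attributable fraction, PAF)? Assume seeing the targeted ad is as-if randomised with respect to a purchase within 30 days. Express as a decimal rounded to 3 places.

p₁ = 0.54, p₀ = 0.0935.
Overall risk P(Y=1) = π·p₁ + (1−π)·p₀ = 0.649×0.54 + 0.351×0.0935 = 0.38328.
Under exogeneity, PAF = [P(Y=1) − p₀] / P(Y=1).
PAF = (0.38328 − 0.0935) / 0.38328 ≈ 0.7561

PAF ≈ 0.756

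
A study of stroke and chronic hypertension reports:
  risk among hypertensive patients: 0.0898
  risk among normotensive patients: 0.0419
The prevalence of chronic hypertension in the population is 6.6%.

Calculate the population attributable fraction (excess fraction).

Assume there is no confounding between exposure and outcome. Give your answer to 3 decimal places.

Let p₁ = 0.0898, p₀ = 0.0419.
Overall risk P(Y=1) = π·p₁ + (1−π)·p₀ = 0.066×0.0898 + 0.934×0.0419 = 0.045061.
Under exogeneity, PAF = [P(Y=1) − p₀] / P(Y=1).
PAF = (0.045061 − 0.0419) / 0.045061 ≈ 0.0702

PAF ≈ 0.070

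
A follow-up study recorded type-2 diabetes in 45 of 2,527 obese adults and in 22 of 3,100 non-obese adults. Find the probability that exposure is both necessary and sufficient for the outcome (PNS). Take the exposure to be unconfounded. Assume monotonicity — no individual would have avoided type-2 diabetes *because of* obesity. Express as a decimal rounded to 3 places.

PNS ≈ 0.011

p₁ = P(outcome | exposed) = 45/2527 = 0.017808
p₀ = P(outcome | unexposed) = 22/3100 = 0.0070968
Under exogeneity and monotonicity, PNS = p₁ − p₀.
PNS = 0.017808 − 0.0070968 = 0.010711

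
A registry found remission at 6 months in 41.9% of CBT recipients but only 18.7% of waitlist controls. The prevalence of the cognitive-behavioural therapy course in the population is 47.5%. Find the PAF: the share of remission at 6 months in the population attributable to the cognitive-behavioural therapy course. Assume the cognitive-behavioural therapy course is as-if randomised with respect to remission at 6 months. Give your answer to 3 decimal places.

p₁ = 0.419, p₀ = 0.187.
Overall risk P(Y=1) = π·p₁ + (1−π)·p₀ = 0.475×0.419 + 0.525×0.187 = 0.2972.
Under exogeneity, PAF = [P(Y=1) − p₀] / P(Y=1).
PAF = (0.2972 − 0.187) / 0.2972 ≈ 0.3708

PAF ≈ 0.371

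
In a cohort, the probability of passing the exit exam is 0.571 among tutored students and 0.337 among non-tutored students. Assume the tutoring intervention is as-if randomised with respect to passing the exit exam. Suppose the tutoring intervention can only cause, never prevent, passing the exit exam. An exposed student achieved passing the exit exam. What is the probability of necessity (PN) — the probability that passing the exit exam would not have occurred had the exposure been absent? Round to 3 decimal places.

PN ≈ 0.410

Let p₁ = 0.571, p₀ = 0.337.
Under exogeneity and monotonicity, PN = (p₁ − p₀) / p₁.
PN = (0.571 − 0.337) / 0.571 = 0.234 / 0.571 ≈ 0.4098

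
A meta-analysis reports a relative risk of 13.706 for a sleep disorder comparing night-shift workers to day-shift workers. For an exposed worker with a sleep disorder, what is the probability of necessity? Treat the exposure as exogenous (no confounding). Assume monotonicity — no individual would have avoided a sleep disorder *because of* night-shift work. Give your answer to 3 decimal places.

Under exogeneity and monotonicity, PN = (RR − 1) / RR = 1 − 1/RR.
PN = (13.706 − 1) / 13.706 = 12.71 / 13.706 ≈ 0.9270

PN ≈ 0.927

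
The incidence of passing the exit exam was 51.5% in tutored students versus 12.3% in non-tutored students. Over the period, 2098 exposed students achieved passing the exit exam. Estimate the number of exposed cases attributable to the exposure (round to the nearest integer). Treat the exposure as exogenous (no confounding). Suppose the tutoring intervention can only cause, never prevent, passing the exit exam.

about 1597 cases

p₁ = 0.515, p₀ = 0.123.
PN = (p₁ − p₀)/p₁ = (0.515 − 0.123) / 0.515 ≈ 0.76117.
Attributable cases ≈ PN × (exposed cases) = 0.76117 × 2098 ≈ 1596.92.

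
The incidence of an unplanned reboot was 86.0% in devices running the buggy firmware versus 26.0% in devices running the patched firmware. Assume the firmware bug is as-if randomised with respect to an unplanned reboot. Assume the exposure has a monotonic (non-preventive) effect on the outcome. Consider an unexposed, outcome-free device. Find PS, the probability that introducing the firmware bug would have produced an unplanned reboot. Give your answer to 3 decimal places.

PS ≈ 0.811

p₁ = 0.86, p₀ = 0.26.
Under exogeneity and monotonicity, PS = (p₁ − p₀) / (1 − p₀).
PS = (0.86 − 0.26) / (1 − 0.26) = 0.6 / 0.74 ≈ 0.8108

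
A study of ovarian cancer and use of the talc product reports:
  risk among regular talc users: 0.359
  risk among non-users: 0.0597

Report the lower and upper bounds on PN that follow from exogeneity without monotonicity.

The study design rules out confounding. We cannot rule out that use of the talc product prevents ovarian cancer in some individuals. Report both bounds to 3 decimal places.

Let p₁ = 0.359, p₀ = 0.0597.
Under exogeneity alone the bounds on PN are max{0,(p₁−p₀)/p₁} ≤ PN ≤ min{1,(1−p₀)/p₁}.
  lower = (p₁ − p₀)/p₁ = 0.2993 / 0.359 ≈ 0.8337
  upper = min{1, (1 − p₀)/p₁} = 0.9403 / 0.359 ≈ 2.6192 → capped at 1

0.834 ≤ PN ≤ 1.000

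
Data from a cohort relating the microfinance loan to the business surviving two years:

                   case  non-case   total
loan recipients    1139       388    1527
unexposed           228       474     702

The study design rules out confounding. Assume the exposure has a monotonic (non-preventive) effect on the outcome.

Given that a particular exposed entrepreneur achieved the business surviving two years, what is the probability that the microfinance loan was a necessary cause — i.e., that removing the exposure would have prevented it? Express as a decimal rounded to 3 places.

PN ≈ 0.565

p₁ = P(outcome | exposed) = 1139/1527 = 0.74591
p₀ = P(outcome | unexposed) = 228/702 = 0.32479
Under exogeneity and monotonicity, PN = (p₁ − p₀)/p₁.
PN = (0.74591 − 0.32479) / 0.74591 ≈ 0.5646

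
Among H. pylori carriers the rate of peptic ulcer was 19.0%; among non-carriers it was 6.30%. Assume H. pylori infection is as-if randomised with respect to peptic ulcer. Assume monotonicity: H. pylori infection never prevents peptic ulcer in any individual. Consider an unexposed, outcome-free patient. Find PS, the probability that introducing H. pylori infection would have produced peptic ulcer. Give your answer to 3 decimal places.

p₁ = 0.19, p₀ = 0.063.
Under exogeneity and monotonicity, PS = (p₁ − p₀) / (1 − p₀).
PS = (0.19 − 0.063) / (1 − 0.063) = 0.127 / 0.937 ≈ 0.1355

PS ≈ 0.136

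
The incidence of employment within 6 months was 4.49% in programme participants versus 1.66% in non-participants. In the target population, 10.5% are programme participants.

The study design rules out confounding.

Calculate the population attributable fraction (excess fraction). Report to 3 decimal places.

PAF ≈ 0.152

p₁ = 0.0449, p₀ = 0.0166.
Overall risk P(Y=1) = π·p₁ + (1−π)·p₀ = 0.105×0.0449 + 0.895×0.0166 = 0.019571.
Under exogeneity, PAF = [P(Y=1) − p₀] / P(Y=1).
PAF = (0.019571 − 0.0166) / 0.019571 ≈ 0.1518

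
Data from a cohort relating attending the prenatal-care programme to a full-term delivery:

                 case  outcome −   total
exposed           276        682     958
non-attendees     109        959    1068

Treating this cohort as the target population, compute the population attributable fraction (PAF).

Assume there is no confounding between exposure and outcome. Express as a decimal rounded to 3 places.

p₁ = P(outcome | exposed) = 276/958 = 0.2881
p₀ = P(outcome | unexposed) = 109/1068 = 0.10206
Exposure prevalence π = 958/2026 = 0.47285; overall risk P(Y=1) = 0.19003.
Under exogeneity, PAF = [P(Y=1) − p₀]/P(Y=1).
PAF = (0.19003 − 0.10206) / 0.19003 ≈ 0.4629

PAF ≈ 0.463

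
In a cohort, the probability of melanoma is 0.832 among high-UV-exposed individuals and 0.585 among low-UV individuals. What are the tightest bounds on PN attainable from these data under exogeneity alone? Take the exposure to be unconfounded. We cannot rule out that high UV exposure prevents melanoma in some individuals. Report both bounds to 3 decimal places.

0.297 ≤ PN ≤ 0.499

Let p₁ = 0.832, p₀ = 0.585.
Under exogeneity alone the bounds on PN are max{0,(p₁−p₀)/p₁} ≤ PN ≤ min{1,(1−p₀)/p₁}.
  lower = (p₁ − p₀)/p₁ = 0.247 / 0.832 ≈ 0.2969
  upper = min{1, (1 − p₀)/p₁} = 0.415 / 0.832 ≈ 0.4988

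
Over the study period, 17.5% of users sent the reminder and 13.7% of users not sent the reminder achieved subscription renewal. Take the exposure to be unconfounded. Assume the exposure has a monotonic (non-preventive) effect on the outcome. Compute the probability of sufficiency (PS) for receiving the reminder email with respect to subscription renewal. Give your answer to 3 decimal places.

PS ≈ 0.044

p₁ = 0.175, p₀ = 0.137.
Under exogeneity and monotonicity, PS = (p₁ − p₀) / (1 − p₀).
PS = (0.175 − 0.137) / (1 − 0.137) = 0.038 / 0.863 ≈ 0.0440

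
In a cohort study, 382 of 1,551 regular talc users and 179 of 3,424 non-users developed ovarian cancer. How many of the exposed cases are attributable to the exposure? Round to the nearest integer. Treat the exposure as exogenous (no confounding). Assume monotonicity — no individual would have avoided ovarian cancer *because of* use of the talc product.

p₁ = P(outcome | exposed) = 382/1551 = 0.24629
p₀ = P(outcome | unexposed) = 179/3424 = 0.052278
PN = (p₁ − p₀)/p₁ = (0.24629 − 0.052278) / 0.24629 ≈ 0.78774.
Attributable cases ≈ PN × (exposed cases) = 0.78774 × 382 ≈ 300.92.

about 301 cases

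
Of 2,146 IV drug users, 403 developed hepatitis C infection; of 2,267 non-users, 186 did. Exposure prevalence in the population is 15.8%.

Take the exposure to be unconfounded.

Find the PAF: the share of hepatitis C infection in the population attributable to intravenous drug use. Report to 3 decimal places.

PAF ≈ 0.169

p₁ = P(outcome | exposed) = 403/2146 = 0.18779
p₀ = P(outcome | unexposed) = 186/2267 = 0.082047
Overall risk P(Y=1) = π·p₁ + (1−π)·p₀ = 0.158×0.18779 + 0.842×0.082047 = 0.098754.
Under exogeneity, PAF = [P(Y=1) − p₀] / P(Y=1).
PAF = (0.098754 − 0.082047) / 0.098754 ≈ 0.1692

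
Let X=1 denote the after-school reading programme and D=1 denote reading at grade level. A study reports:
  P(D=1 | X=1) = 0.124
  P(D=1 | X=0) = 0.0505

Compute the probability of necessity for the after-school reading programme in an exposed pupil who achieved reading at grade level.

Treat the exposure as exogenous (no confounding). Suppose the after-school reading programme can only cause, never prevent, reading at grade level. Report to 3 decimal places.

Let p₁ = 0.124, p₀ = 0.0505.
Under exogeneity and monotonicity, PN = (p₁ − p₀) / p₁.
PN = (0.124 − 0.0505) / 0.124 = 0.0735 / 0.124 ≈ 0.5927

PN ≈ 0.593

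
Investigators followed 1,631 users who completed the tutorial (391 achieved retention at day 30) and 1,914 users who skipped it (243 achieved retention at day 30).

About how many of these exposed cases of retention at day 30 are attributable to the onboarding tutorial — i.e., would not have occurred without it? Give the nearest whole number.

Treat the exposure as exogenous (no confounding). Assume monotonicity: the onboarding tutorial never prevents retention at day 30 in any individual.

about 184 cases

p₁ = P(outcome | exposed) = 391/1631 = 0.23973
p₀ = P(outcome | unexposed) = 243/1914 = 0.12696
PN = (p₁ − p₀)/p₁ = (0.23973 − 0.12696) / 0.23973 ≈ 0.47041.
Attributable cases ≈ PN × (exposed cases) = 0.47041 × 391 ≈ 183.93.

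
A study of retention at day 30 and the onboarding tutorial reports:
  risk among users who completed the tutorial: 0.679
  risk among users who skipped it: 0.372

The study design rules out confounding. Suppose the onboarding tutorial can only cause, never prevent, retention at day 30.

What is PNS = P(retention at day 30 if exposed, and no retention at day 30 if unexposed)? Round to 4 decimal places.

PNS ≈ 0.3070

Let p₁ = 0.679, p₀ = 0.372.
Under exogeneity and monotonicity, PNS = p₁ − p₀.
PNS = 0.679 − 0.372 = 0.307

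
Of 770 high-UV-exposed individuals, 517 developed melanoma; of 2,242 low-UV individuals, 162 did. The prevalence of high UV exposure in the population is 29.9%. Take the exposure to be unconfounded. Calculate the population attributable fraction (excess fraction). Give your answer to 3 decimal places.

p₁ = P(outcome | exposed) = 517/770 = 0.67143
p₀ = P(outcome | unexposed) = 162/2242 = 0.072257
Overall risk P(Y=1) = π·p₁ + (1−π)·p₀ = 0.299×0.67143 + 0.701×0.072257 = 0.25141.
Under exogeneity, PAF = [P(Y=1) − p₀] / P(Y=1).
PAF = (0.25141 − 0.072257) / 0.25141 ≈ 0.7126

PAF ≈ 0.713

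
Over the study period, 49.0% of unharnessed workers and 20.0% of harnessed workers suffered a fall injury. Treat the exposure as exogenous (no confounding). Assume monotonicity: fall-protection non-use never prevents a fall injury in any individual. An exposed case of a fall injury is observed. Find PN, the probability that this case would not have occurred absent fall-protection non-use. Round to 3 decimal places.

PN ≈ 0.592

p₁ = 0.49, p₀ = 0.2.
Under exogeneity and monotonicity, PN = (p₁ − p₀) / p₁.
PN = (0.49 − 0.2) / 0.49 = 0.29 / 0.49 ≈ 0.5918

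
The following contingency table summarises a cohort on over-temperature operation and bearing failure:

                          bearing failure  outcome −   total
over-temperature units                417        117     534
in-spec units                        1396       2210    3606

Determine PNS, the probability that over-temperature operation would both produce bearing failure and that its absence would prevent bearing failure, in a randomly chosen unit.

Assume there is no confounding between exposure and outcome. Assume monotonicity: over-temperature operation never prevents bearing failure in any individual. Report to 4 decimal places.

PNS ≈ 0.3938

p₁ = P(outcome | exposed) = 417/534 = 0.7809
p₀ = P(outcome | unexposed) = 1396/3606 = 0.38713
Under exogeneity and monotonicity, PNS = p₁ − p₀.
PNS = 0.7809 − 0.38713 = 0.39377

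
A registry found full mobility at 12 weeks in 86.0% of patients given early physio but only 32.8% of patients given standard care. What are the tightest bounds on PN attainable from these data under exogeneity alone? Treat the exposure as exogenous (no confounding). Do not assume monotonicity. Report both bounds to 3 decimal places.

p₁ = 0.86, p₀ = 0.328.
Under exogeneity alone the bounds on PN are max{0,(p₁−p₀)/p₁} ≤ PN ≤ min{1,(1−p₀)/p₁}.
  lower = (p₁ − p₀)/p₁ = 0.532 / 0.86 ≈ 0.6186
  upper = min{1, (1 − p₀)/p₁} = 0.672 / 0.86 ≈ 0.7814

0.619 ≤ PN ≤ 0.781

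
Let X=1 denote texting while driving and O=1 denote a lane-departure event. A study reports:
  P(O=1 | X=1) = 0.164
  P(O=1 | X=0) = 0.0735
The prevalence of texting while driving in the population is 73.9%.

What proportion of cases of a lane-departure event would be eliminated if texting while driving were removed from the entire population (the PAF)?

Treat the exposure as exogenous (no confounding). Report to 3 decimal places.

PAF ≈ 0.476

Let p₁ = 0.164, p₀ = 0.0735.
Overall risk P(Y=1) = π·p₁ + (1−π)·p₀ = 0.739×0.164 + 0.261×0.0735 = 0.14038.
Under exogeneity, PAF = [P(Y=1) − p₀] / P(Y=1).
PAF = (0.14038 − 0.0735) / 0.14038 ≈ 0.4764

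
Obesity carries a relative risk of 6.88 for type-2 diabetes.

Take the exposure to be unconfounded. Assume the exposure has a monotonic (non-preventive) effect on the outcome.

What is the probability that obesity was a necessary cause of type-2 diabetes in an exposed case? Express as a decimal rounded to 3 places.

Under exogeneity and monotonicity, PN = (RR − 1) / RR = 1 − 1/RR.
PN = (6.88 − 1) / 6.88 = 5.88 / 6.88 ≈ 0.8547

PN ≈ 0.855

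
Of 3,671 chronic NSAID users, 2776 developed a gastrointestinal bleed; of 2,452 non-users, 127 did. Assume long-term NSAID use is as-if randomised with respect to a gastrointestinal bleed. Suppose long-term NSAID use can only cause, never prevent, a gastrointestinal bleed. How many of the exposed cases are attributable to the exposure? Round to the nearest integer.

about 2586 cases

p₁ = P(outcome | exposed) = 2776/3671 = 0.7562
p₀ = P(outcome | unexposed) = 127/2452 = 0.051794
PN = (p₁ − p₀)/p₁ = (0.7562 − 0.051794) / 0.7562 ≈ 0.93151.
Attributable cases ≈ PN × (exposed cases) = 0.93151 × 2776 ≈ 2585.86.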